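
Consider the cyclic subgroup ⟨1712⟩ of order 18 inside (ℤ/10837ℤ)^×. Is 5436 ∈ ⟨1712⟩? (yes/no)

⟨1712⟩ has order 18; its elements mod 10837 are {1, 1712, 2403, 2551, 3689, 4123, 4124, 4954, 5401, 5436, 5883, 6713, 6714, 7148, 8286, 8434, 9125, 10836}.
5436 is in this set.

yes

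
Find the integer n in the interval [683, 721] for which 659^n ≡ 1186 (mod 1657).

715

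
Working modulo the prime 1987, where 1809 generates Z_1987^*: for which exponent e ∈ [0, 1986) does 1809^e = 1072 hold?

944

Baby-step giant-step with m = ceil(sqrt(1986)) = 45.
Baby table (1809^j mod 1987 for j=0..44):
  0:1  1:1809  2:1879  3:1341  4:1729  5:223  6:46  7:1747
  8:993  9:89  10:54  11:323  12:129  13:882  14:1964  15:120
  16:497  17:949  18:1960  19:832  20:929  21:1546  22:1005  23:1927
  24:745  25:519  26:1007  27:1571  28:529  29:1214  30:491  31:30
  32:621  33:734  34:490  35:208  36:729  37:1380  38:748  39:1972
  40:683  41:1620  42:1742  43:1883  44:629
Giant step factor: 1809^(-45) ≡ 383 (mod 1987).
Scan 1072·383^i mod 1987 for i = 0, 1, …:
  i=0: 1072   i=1: 1254   i=2: 1415   i=3: 1481
  i=4: 928   i=5: 1738   i=6: 9   i=7: 1460
  i=8: 833   i=9: 1119     …   i=19: 1143
  i=20: 629
Match at i=20, j=44: e = 20·45 + 44 = 944.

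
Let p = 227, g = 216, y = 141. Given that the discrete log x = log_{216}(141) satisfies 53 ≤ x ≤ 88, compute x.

74

Compute 216^53 mod 227 = 80, then multiply by 216 repeatedly:
  216^53=80  216^54=28  216^55=146  216^56=210  216^57=187
  216^58=213  216^59=154  216^60=122  216^61=20  216^62=7
  216^63=150  216^64=166  216^65=217  216^66=110  216^67=152
  216^68=144  216^69=5  216^70=172  216^71=151  216^72=155
  216^73=111  216^74=141
Found 141 at exponent 74.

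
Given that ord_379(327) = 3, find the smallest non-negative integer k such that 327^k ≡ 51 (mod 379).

2

Successive powers of 327 modulo 379:
  327^0=1  327^1=327  327^2=51
So 327^2 ≡ 51 (mod 379), giving k = 2.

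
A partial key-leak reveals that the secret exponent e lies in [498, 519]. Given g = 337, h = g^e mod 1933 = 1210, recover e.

506

Compute 337^498 mod 1933 = 205, then multiply by 337 repeatedly:
  337^498=205  337^499=1430  337^500=593  337^501=742  337^502=697
  337^503=996  337^504=1243  337^505=1363  337^506=1210
Found 1210 at exponent 506.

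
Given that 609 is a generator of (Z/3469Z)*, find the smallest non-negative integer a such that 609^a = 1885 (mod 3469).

Baby-step giant-step with m = ceil(sqrt(3468)) = 59.
Baby table (609^j mod 3469 for j=0..58):
  0:1  1:609  2:3167  3:3408  4:1010  5:1077  6:252  7:832
  8:214  9:1973  10:1283  11:822  12:1062  13:1524  14:1893  15:1129
  16:699  17:2473  18:511  19:2458  20:1783  21:50  22:2698  23:2245
  24:419  25:1934  26:1815  27:2193  28:3441  29:293  30:1518  31:1708
  32:2941  33:1065  34:3351  35:987  36:946  37:260  38:2235  39:1267
  40:1485  41:2425  42:2500  43:3078  44:1242  45:136  46:3037  47:556
  48:2111  49:2069  50:774  51:3051  52:2144  53:1352  54:1215  55:1038
  56:784  57:2203  58:2593
Giant step factor: 609^(-59) ≡ 547 (mod 3469).
Scan 1885·547^i mod 3469 for i = 0, 1, …:
  i=0: 1885   i=1: 802   i=2: 1600   i=3: 1012
  i=4: 1993   i=5: 905   i=6: 2437   i=7: 943
  i=8: 2409   i=9: 2972     …   i=14: 3304
  i=15: 3408
Match at i=15, j=3: a = 15·59 + 3 = 888.

888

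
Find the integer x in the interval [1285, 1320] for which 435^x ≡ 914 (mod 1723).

Compute 435^1285 mod 1723 = 471, then multiply by 435 repeatedly:
  435^1285=471  435^1286=1571  435^1287=1077  435^1288=1562  435^1289=608
  435^1290=861  435^1291=644  435^1292=1014  435^1293=2  435^1294=870
  435^1295=1113  435^1296=1715  435^1297=1689  435^1298=717  435^1299=32
  435^1300=136  435^1301=578  435^1302=1595  435^1303=1179  435^1304=1134
  435^1305=512  435^1306=453  435^1307=633  435^1308=1398  435^1309=1634
  435^1310=914
Found 914 at exponent 1310.

1310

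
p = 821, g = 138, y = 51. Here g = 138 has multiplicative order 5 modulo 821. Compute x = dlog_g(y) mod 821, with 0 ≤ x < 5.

3

Successive powers of 138 modulo 821:
  138^0=1  138^1=138  138^2=161  138^3=51
So 138^3 ≡ 51 (mod 821), giving x = 3.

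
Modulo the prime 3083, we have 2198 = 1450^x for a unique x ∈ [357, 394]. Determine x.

Compute 1450^357 mod 3083 = 1593, then multiply by 1450 repeatedly:
  1450^357=1593  1450^358=683  1450^359=707  1450^360=1594  1450^361=2133
  1450^362=601  1450^363=2044  1450^364=1037  1450^365=2229  1450^366=1066
  1450^367=1117  1450^368=1075  1450^369=1835  1450^370=121  1450^371=2802
  1450^372=2589  1450^373=2039  1450^374=3036  1450^375=2759  1450^376=1899
  1450^377=431  1450^378=2184  1450^379=559  1450^380=2804  1450^381=2406
  1450^382=1827  1450^383=853  1450^384=567  1450^385=2072  1450^386=1558
  1450^387=2344  1450^388=1334  1450^389=1259  1450^390=414  1450^391=2198
Found 2198 at exponent 391.

391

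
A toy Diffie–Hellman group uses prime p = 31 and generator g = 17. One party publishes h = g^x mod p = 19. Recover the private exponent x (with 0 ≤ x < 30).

22

Successive powers of 17 modulo 31:
  17^0=1  17^1=17  17^2=10  17^3=15  17^4=7  17^5=26
  17^6=8  17^7=12  17^8=18  17^9=27  17^10=25  17^11=22
  17^12=2  17^13=3  17^14=20  17^15=30  17^16=14  17^17=21
  17^18=16  17^19=24  17^20=5  17^21=23  17^22=19
So 17^22 ≡ 19 (mod 31), giving x = 22.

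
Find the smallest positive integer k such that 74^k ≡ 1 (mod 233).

29

The order of 74 must divide p − 1 = 232 = 2^3 · 29.
Divisors: 1, 2, 4, 8, 29, 58, 116, 232.
Check each in increasing order: 74^1 ≡ 74;  74^2 ≡ 117;  74^4 ≡ 175;  74^8 ≡ 102;  74^29 ≡ 1.
Smallest exponent giving 1 is 29.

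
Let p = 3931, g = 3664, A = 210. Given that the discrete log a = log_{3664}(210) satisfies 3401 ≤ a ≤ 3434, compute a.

Compute 3664^3401 mod 3931 = 669, then multiply by 3664 repeatedly:
  3664^3401=669  3664^3402=2203  3664^3403=1449  3664^3404=2286  3664^3405=2874
  3664^3406=3118  3664^3407=866  3664^3408=707  3664^3409=3850  3664^3410=1972
  3664^3411=230  3664^3412=1486  3664^3413=269  3664^3414=2866  3664^3415=1323
  3664^3416=549  3664^3417=2795  3664^3418=625  3664^3419=2158  3664^3420=1671
  3664^3421=1977  3664^3422=2826  3664^3423=210
Found 210 at exponent 3423.

3423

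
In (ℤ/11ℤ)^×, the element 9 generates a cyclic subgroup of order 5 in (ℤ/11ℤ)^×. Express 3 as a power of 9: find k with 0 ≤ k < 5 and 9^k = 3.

Successive powers of 9 modulo 11:
  9^0=1  9^1=9  9^2=4  9^3=3
So 9^3 ≡ 3 (mod 11), giving k = 3.

3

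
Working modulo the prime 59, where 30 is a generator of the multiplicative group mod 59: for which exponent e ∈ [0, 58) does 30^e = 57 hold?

28

Successive powers of 30 modulo 59:
  30^0=1  30^1=30  30^2=15  30^3=37  30^4=48  30^5=24
  30^6=12  30^7=6  30^8=3  30^9=31  30^10=45  30^11=52
  30^12=26  30^13=13  30^14=36  30^15=18  30^16=9  30^17=34
  30^18=17  30^19=38  30^20=19  30^21=39  30^22=49  30^23=54
  30^24=27  30^25=43  30^26=51  30^27=55  30^28=57
So 30^28 ≡ 57 (mod 59), giving e = 28.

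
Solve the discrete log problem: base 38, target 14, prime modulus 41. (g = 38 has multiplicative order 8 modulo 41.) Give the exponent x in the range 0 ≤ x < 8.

Successive powers of 38 modulo 41:
  38^0=1  38^1=38  38^2=9  38^3=14
So 38^3 ≡ 14 (mod 41), giving x = 3.

3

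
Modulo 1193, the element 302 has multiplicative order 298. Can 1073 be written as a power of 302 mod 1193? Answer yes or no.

yes

1073 ∈ ⟨302⟩ iff 1073^298 ≡ 1 (mod 1193), since |⟨302⟩| = 298.
1073^298 mod 1193 = 1.
Since 1 = 1, 1073 lies in the subgroup.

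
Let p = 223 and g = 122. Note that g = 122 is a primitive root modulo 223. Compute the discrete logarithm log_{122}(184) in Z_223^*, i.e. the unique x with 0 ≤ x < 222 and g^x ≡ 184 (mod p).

Baby-step giant-step with m = ceil(sqrt(222)) = 15.
Baby table (122^j mod 223 for j=0..14):
  0:1  1:122  2:166  3:182  4:127  5:107  6:120  7:145
  8:73  9:209  10:76  11:129  12:128  13:6  14:63
Giant step factor: 122^(-15) ≡ 208 (mod 223).
Scan 184·208^i mod 223 for i = 0, 1, …:
  i=0: 184   i=1: 139   i=2: 145
Match at i=2, j=7: x = 2·15 + 7 = 37.

37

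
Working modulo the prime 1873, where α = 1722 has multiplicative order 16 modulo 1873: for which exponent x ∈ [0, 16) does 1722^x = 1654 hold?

Successive powers of 1722 modulo 1873:
  1722^0=1  1722^1=1722  1722^2=325  1722^3=1496  1722^4=737  1722^5=1093
  1722^6=1654
So 1722^6 ≡ 1654 (mod 1873), giving x = 6.

6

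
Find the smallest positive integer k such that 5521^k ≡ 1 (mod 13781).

6890

The order of 5521 must divide p − 1 = 13780 = 2^2 · 5 · 13 · 53.
Divisors: 1, 2, 4, 5, 10, 13, 20, 26, 52, 53, 65, 106, 130, 212, 260, 265, 530, 689, 1060, 1378, 2756, 3445, 6890, 13780.
Check each in increasing order: 5521^1 ≡ 5521;  5521^2 ≡ 11650;  5521^4 ≡ 7212;  5521^5 ≡ 4143;  5521^10 ≡ 7104;  5521^13 ≡ 2453;  5521^20 ≡ 794;  5521^26 ≡ 8693;  5521^52 ≡ 7026;  5521^53 ≡ 10812;  5521^65 ≡ 8528;  5521^106 ≡ 8902;  5521^130 ≡ 4447;  5521^212 ≡ 4854;  5521^260 ≡ 74;  5521^265 ≡ 3400;  5521^530 ≡ 11522;  5521^689 ≡ 3735;  5521^1060 ≡ 4111;  5521^1378 ≡ 3853;  5521^2756 ≡ 3472;  5521^3445 ≡ 13780;  5521^6890 ≡ 1.
Smallest exponent giving 1 is 6890.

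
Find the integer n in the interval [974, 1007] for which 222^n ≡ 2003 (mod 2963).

Compute 222^974 mod 2963 = 2124, then multiply by 222 repeatedly:
  222^974=2124  222^975=411  222^976=2352  222^977=656  222^978=445
  222^979=1011  222^980=2217  222^981=316  222^982=2003
Found 2003 at exponent 982.

982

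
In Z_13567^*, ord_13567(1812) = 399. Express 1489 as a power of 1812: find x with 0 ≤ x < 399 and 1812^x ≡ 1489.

Baby-step giant-step with m = ceil(sqrt(399)) = 20.
Baby table (1812^j mod 13567 for j=0..19):
  0:1  1:1812  2:130  3:4921  4:3333  5:2081  6:12713  7:12757
  8:11083  9:3236  10:2688  11:103  12:10265  13:13390  14:4884  15:4124
  16:10838  17:7007  18:11539  19:1921
Giant step factor: 1812^(-20) ≡ 3871 (mod 13567).
Scan 1489·3871^i mod 13567 for i = 0, 1, …:
  i=0: 1489   i=1: 11511   i=2: 5053   i=3: 10116
  i=4: 4674   i=5: 8243   i=6: 12636   i=7: 4921
Match at i=7, j=3: x = 7·20 + 3 = 143.

143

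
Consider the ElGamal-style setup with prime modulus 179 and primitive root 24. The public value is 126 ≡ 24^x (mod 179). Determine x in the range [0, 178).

50

Baby-step giant-step with m = ceil(sqrt(178)) = 14.
Baby table (24^j mod 179 for j=0..13):
  0:1  1:24  2:39  3:41  4:89  5:167  6:70  7:69
  8:45  9:6  10:144  11:55  12:67  13:176
Giant step factor: 24^(-14) ≡ 87 (mod 179).
Scan 126·87^i mod 179 for i = 0, 1, …:
  i=0: 126   i=1: 43   i=2: 161   i=3: 45
Match at i=3, j=8: x = 3·14 + 8 = 50.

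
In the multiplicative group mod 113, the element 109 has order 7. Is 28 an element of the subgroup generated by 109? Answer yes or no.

yes

28 ∈ ⟨109⟩ iff 28^7 ≡ 1 (mod 113), since |⟨109⟩| = 7.
28^7 mod 113 = 1.
Since 1 = 1, 28 lies in the subgroup.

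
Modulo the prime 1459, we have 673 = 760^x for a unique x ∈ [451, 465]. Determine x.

Compute 760^451 mod 1459 = 1314, then multiply by 760 repeatedly:
  760^451=1314  760^452=684  760^453=436  760^454=167  760^455=1446
  760^456=333  760^457=673
Found 673 at exponent 457.

457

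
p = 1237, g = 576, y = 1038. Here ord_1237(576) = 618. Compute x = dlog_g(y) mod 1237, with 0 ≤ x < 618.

586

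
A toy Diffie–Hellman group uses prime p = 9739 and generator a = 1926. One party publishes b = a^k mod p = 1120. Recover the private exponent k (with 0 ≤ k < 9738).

6700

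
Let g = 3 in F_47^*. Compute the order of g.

23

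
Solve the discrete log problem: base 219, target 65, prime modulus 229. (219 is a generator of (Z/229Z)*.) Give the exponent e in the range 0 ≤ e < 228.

Baby-step giant-step with m = ceil(sqrt(228)) = 16.
Baby table (219^j mod 229 for j=0..15):
  0:1  1:219  2:100  3:145  4:153  5:73  6:186  7:201
  8:51  9:177  10:62  11:67  12:17  13:59  14:97  15:175
Giant step factor: 219^(-16) ≡ 81 (mod 229).
Scan 65·81^i mod 229 for i = 0, 1, …:
  i=0: 65   i=1: 227   i=2: 67
Match at i=2, j=11: e = 2·16 + 11 = 43.

43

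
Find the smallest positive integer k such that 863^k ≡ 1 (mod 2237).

The order of 863 must divide p − 1 = 2236 = 2^2 · 13 · 43.
Divisors: 1, 2, 4, 13, 26, 43, 52, 86, 172, 559, 1118, 2236.
Check each in increasing order: 863^1 ≡ 863;  863^2 ≡ 2085;  863^4 ≡ 734;  863^13 ≡ 289;  863^26 ≡ 752;  863^43 ≡ 519;  863^52 ≡ 1780;  863^86 ≡ 921;  863^172 ≡ 418;  863^559 ≡ 2236;  863^1118 ≡ 1.
Smallest exponent giving 1 is 1118.

1118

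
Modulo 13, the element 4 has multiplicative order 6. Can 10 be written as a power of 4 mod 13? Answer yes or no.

10 ∈ ⟨4⟩ iff 10^6 ≡ 1 (mod 13), since |⟨4⟩| = 6.
10^6 mod 13 = 1.
Since 1 = 1, 10 lies in the subgroup.

yes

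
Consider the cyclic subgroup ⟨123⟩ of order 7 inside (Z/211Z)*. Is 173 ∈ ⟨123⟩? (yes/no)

⟨123⟩ has order 7; its elements mod 211 are {1, 58, 123, 144, 148, 171, 199}.
173 is not in this set.

no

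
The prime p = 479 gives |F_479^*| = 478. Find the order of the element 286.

478

The order of 286 must divide p − 1 = 478 = 2 · 239.
Divisors: 1, 2, 239, 478.
Check each in increasing order: 286^1 ≡ 286;  286^2 ≡ 366;  286^239 ≡ 478;  286^478 ≡ 1.
Smallest exponent giving 1 is 478.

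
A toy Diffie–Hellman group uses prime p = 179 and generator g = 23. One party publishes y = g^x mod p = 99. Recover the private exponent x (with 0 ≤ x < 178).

65

Baby-step giant-step with m = ceil(sqrt(178)) = 14.
Baby table (23^j mod 179 for j=0..13):
  0:1  1:23  2:171  3:174  4:64  5:40  6:25  7:38
  8:158  9:54  10:168  11:105  12:88  13:55
Giant step factor: 23^(-14) ≡ 15 (mod 179).
Scan 99·15^i mod 179 for i = 0, 1, …:
  i=0: 99   i=1: 53   i=2: 79   i=3: 111
  i=4: 54
Match at i=4, j=9: x = 4·14 + 9 = 65.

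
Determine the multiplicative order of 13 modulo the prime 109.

The order of 13 must divide p − 1 = 108 = 2^2 · 3^3.
Divisors: 1, 2, 3, 4, 6, 9, 12, 18, 27, 36, 54, 108.
Check each in increasing order: 13^1 ≡ 13;  13^2 ≡ 60;  13^3 ≡ 17;  13^4 ≡ 3;  13^6 ≡ 71;  13^9 ≡ 8;  13^12 ≡ 27;  13^18 ≡ 64;  13^27 ≡ 76;  13^36 ≡ 63;  13^54 ≡ 108;  13^108 ≡ 1.
Smallest exponent giving 1 is 108.

108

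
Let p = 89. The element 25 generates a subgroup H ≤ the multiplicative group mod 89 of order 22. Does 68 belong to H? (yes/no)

68 ∈ ⟨25⟩ iff 68^22 ≡ 1 (mod 89), since |⟨25⟩| = 22.
68^22 mod 89 = 88.
Since 88 ≠ 1, 68 does not lie in the subgroup.

no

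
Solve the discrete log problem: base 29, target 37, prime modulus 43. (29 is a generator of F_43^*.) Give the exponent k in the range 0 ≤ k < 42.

Baby-step giant-step with m = ceil(sqrt(42)) = 7.
Baby table (29^j mod 43 for j=0..6):
  0:1  1:29  2:24  3:8  4:17  5:20  6:21
Giant step factor: 29^(-7) ≡ 37 (mod 43).
Scan 37·37^i mod 43 for i = 0, 1, …:
  i=0: 37   i=1: 36   i=2: 42   i=3: 6
  i=4: 7   i=5: 1
Match at i=5, j=0: k = 5·7 + 0 = 35.

35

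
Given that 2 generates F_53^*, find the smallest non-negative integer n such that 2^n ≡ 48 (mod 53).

Successive powers of 2 modulo 53:
  2^0=1  2^1=2  2^2=4  2^3=8  2^4=16  2^5=32
  2^6=11  2^7=22  2^8=44  2^9=35  2^10=17  2^11=34
  2^12=15  2^13=30  2^14=7  2^15=14  2^16=28  2^17=3
  2^18=6  2^19=12  2^20=24  2^21=48
So 2^21 ≡ 48 (mod 53), giving n = 21.

21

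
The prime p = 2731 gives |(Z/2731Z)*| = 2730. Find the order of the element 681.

1365

The order of 681 must divide p − 1 = 2730 = 2 · 3 · 5 · 7 · 13.
Divisors: 1, 2, 3, 5, 6, 7, 10, 13, 14, 15, 21, 26, 30, 35, 39, 42, 65, 70, 78, 91, 105, 130, 182, 195, 210, 273, 390, 455, 546, 910, 1365, 2730.
Check each in increasing order: 681^1 ≡ 681;  681^2 ≡ 2222;  681^3 ≡ 208;  681^5 ≡ 637;  681^6 ≡ 2299;  681^7 ≡ 756;  681^10 ≡ 1581;  681^13 ≡ 1128;  681^14 ≡ 757;  681^15 ≡ 2089;  681^21 ≡ 1513;  681^26 ≡ 2469;  681^30 ≡ 2514;  681^35 ≡ 1052;  681^39 ≡ 2143;  681^42 ≡ 591;  681^65 ≡ 1120;  681^70 ≡ 649;  681^78 ≡ 1638;  681^91 ≡ 1508;  681^105 ≡ 2729;  681^130 ≡ 871;  681^182 ≡ 1872;  681^195 ≡ 553;  681^210 ≡ 4;  681^273 ≡ 1853;  681^390 ≡ 2668;  681^455 ≡ 446;  681^546 ≡ 742;  681^910 ≡ 2284;  681^1365 ≡ 1.
Smallest exponent giving 1 is 1365.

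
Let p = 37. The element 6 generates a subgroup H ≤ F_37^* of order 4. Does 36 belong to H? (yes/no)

yes

36 ∈ ⟨6⟩ iff 36^4 ≡ 1 (mod 37), since |⟨6⟩| = 4.
36^4 mod 37 = 1.
Since 1 = 1, 36 lies in the subgroup.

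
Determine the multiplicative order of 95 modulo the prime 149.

The order of 95 must divide p − 1 = 148 = 2^2 · 37.
Divisors: 1, 2, 4, 37, 74, 148.
Check each in increasing order: 95^1 ≡ 95;  95^2 ≡ 85;  95^4 ≡ 73;  95^37 ≡ 1.
Smallest exponent giving 1 is 37.

37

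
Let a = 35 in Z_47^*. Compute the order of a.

The order of 35 must divide p − 1 = 46 = 2 · 23.
Divisors: 1, 2, 23, 46.
Check each in increasing order: 35^1 ≡ 35;  35^2 ≡ 3;  35^23 ≡ 46;  35^46 ≡ 1.
Smallest exponent giving 1 is 46.

46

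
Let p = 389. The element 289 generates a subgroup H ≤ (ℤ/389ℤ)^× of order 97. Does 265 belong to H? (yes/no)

265 ∈ ⟨289⟩ iff 265^97 ≡ 1 (mod 389), since |⟨289⟩| = 97.
265^97 mod 389 = 115.
Since 115 ≠ 1, 265 does not lie in the subgroup.

no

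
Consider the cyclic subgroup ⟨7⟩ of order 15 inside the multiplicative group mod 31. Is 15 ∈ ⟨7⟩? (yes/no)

no

15 ∈ ⟨7⟩ iff 15^15 ≡ 1 (mod 31), since |⟨7⟩| = 15.
15^15 mod 31 = 30.
Since 30 ≠ 1, 15 does not lie in the subgroup.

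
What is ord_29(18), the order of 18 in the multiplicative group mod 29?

28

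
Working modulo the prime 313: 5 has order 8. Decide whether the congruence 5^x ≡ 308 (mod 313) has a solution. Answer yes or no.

yes

⟨5⟩ has order 8; its elements mod 313 are {1, 5, 25, 125, 188, 288, 308, 312}.
308 is in this set.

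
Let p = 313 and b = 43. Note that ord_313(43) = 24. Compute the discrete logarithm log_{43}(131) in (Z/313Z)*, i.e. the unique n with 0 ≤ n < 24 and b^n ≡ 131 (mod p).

Successive powers of 43 modulo 313:
  43^0=1  43^1=43  43^2=284  43^3=5  43^4=215  43^5=168
  43^6=25  43^7=136  43^8=214  43^9=125  43^10=54  43^11=131
So 43^11 ≡ 131 (mod 313), giving n = 11.

11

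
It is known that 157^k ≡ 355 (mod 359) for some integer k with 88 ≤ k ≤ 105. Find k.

Compute 157^88 mod 359 = 64, then multiply by 157 repeatedly:
  157^88=64  157^89=355
Found 355 at exponent 89.

89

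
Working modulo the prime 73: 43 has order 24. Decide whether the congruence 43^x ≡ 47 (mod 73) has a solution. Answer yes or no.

no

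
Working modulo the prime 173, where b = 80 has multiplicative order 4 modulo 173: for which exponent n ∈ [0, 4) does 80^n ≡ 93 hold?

3

Successive powers of 80 modulo 173:
  80^0=1  80^1=80  80^2=172  80^3=93
So 80^3 ≡ 93 (mod 173), giving n = 3.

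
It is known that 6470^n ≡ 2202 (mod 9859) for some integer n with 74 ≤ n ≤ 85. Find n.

78

Compute 6470^74 mod 9859 = 6270, then multiply by 6470 repeatedly:
  6470^74=6270  6470^75=6974  6470^76=6996  6470^77=1451  6470^78=2202
Found 2202 at exponent 78.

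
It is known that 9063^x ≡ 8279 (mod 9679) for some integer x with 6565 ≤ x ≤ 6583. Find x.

6575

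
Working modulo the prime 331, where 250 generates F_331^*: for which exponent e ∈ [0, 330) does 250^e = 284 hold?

10

Successive powers of 250 modulo 331:
  250^0=1  250^1=250  250^2=272  250^3=145  250^4=171  250^5=51
  250^6=172  250^7=301  250^8=113  250^9=115  250^10=284
So 250^10 ≡ 284 (mod 331), giving e = 10.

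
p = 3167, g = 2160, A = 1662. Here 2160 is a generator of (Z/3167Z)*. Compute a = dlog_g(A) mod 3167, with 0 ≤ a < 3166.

Baby-step giant-step with m = ceil(sqrt(3166)) = 57.
Baby table (2160^j mod 3167 for j=0..56):
  0:1  1:2160  2:609  3:1135  4:342  5:809  6:2423  7:1796
  8:2952  9:1149  10:2079  11:3001  12:2478  13:250  14:1610  15:234
  16:1887  17:3158  18:2729  19:853  20:2453  21:89  22:2220  23:362
  24:2838  25:1935  26:2327  27:291  28:1494  29:3034  30:917  31:1345
  32:1061  33:2019  34:81  35:775  36:1824  37:92  38:2366  39:2189
  40:3076  41:2961  42:1587  43:1226  44:548  45:2389  46:1197  47:1248
  48:563  49:3119  50:831  51:2438  52:2526  53:2586  54:2339  55:875
  56:2468
Giant step factor: 2160^(-57) ≡ 2092 (mod 3167).
Scan 1662·2092^i mod 3167 for i = 0, 1, …:
  i=0: 1662   i=1: 2705   i=2: 2598   i=3: 444
  i=4: 917
Match at i=4, j=30: a = 4·57 + 30 = 258.

258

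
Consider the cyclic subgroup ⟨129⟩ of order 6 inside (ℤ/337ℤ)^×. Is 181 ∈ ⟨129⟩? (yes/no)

no

181 ∈ ⟨129⟩ iff 181^6 ≡ 1 (mod 337), since |⟨129⟩| = 6.
181^6 mod 337 = 189.
Since 189 ≠ 1, 181 does not lie in the subgroup.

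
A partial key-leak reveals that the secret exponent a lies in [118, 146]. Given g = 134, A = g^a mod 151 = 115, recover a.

119

Compute 134^118 mod 151 = 11, then multiply by 134 repeatedly:
  134^118=11  134^119=115
Found 115 at exponent 119.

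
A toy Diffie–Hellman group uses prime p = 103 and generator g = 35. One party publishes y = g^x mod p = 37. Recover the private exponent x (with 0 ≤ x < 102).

Baby-step giant-step with m = ceil(sqrt(102)) = 11.
Baby table (35^j mod 103 for j=0..10):
  0:1  1:35  2:92  3:27  4:18  5:12  6:8  7:74
  8:15  9:10  10:41
Giant step factor: 35^(-11) ≡ 44 (mod 103).
Scan 37·44^i mod 103 for i = 0, 1, …:
  i=0: 37   i=1: 83   i=2: 47   i=3: 8
Match at i=3, j=6: x = 3·11 + 6 = 39.

39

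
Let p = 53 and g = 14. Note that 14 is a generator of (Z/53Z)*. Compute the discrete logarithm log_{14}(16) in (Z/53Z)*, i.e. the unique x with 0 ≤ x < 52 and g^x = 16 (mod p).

28

Successive powers of 14 modulo 53:
  14^0=1  14^1=14  14^2=37  14^3=41  14^4=44  14^5=33
  14^6=38  14^7=2  14^8=28  14^9=21  14^10=29  14^11=35
  14^12=13  14^13=23  14^14=4  14^15=3  14^16=42  14^17=5
  14^18=17  14^19=26  14^20=46  14^21=8  14^22=6  14^23=31
  14^24=10  14^25=34  14^26=52  14^27=39  14^28=16
So 14^28 ≡ 16 (mod 53), giving x = 28.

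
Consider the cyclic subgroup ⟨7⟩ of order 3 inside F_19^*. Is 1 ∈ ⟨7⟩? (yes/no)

yes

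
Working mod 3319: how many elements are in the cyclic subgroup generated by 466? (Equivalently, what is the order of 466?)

1106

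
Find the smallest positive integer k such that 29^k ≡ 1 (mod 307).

306

The order of 29 must divide p − 1 = 306 = 2 · 3^2 · 17.
Divisors: 1, 2, 3, 6, 9, 17, 18, 34, 51, 102, 153, 306.
Check each in increasing order: 29^1 ≡ 29;  29^2 ≡ 227;  29^3 ≡ 136;  29^6 ≡ 76;  29^9 ≡ 205;  29^17 ≡ 20;  29^18 ≡ 273;  29^34 ≡ 93;  29^51 ≡ 18;  29^102 ≡ 17;  29^153 ≡ 306;  29^306 ≡ 1.
Smallest exponent giving 1 is 306.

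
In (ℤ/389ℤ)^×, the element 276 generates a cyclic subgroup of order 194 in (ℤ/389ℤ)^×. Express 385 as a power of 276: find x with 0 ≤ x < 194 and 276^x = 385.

Baby-step giant-step with m = ceil(sqrt(194)) = 14.
Baby table (276^j mod 389 for j=0..13):
  0:1  1:276  2:321  3:293  4:345  5:304  6:269  7:334
  8:380  9:239  10:223  11:86  12:7  13:376
Giant step factor: 276^(-14) ≡ 76 (mod 389).
Scan 385·76^i mod 389 for i = 0, 1, …:
  i=0: 385   i=1: 85   i=2: 236   i=3: 42
  i=4: 80   i=5: 245   i=6: 337   i=7: 327
  i=8: 345
Match at i=8, j=4: x = 8·14 + 4 = 116.

116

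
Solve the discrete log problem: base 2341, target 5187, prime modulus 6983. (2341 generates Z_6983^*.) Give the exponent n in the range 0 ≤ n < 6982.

5556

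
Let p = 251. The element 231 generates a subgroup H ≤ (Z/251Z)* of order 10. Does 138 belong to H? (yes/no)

yes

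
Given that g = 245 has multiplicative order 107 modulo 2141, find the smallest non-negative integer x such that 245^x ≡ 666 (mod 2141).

64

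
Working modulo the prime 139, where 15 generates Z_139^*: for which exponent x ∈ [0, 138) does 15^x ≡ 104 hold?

19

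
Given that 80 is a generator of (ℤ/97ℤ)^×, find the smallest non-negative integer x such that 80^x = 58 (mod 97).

Baby-step giant-step with m = ceil(sqrt(96)) = 10.
Baby table (80^j mod 97 for j=0..9):
  0:1  1:80  2:95  3:34  4:4  5:29  6:89  7:39
  8:16  9:19
Giant step factor: 80^(-10) ≡ 3 (mod 97).
Scan 58·3^i mod 97 for i = 0, 1, …:
  i=0: 58   i=1: 77   i=2: 37   i=3: 14
  i=4: 42   i=5: 29
Match at i=5, j=5: x = 5·10 + 5 = 55.

55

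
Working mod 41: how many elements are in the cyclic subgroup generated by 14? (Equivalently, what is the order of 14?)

8

The order of 14 must divide p − 1 = 40 = 2^3 · 5.
Divisors: 1, 2, 4, 5, 8, 10, 20, 40.
Check each in increasing order: 14^1 ≡ 14;  14^2 ≡ 32;  14^4 ≡ 40;  14^5 ≡ 27;  14^8 ≡ 1.
Smallest exponent giving 1 is 8.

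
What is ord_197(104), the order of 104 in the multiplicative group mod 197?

7

The order of 104 must divide p − 1 = 196 = 2^2 · 7^2.
Divisors: 1, 2, 4, 7, 14, 28, 49, 98, 196.
Check each in increasing order: 104^1 ≡ 104;  104^2 ≡ 178;  104^4 ≡ 164;  104^7 ≡ 1.
Smallest exponent giving 1 is 7.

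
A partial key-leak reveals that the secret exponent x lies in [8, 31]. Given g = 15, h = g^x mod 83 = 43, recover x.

Compute 15^8 mod 83 = 25, then multiply by 15 repeatedly:
  15^8=25  15^9=43
Found 43 at exponent 9.

9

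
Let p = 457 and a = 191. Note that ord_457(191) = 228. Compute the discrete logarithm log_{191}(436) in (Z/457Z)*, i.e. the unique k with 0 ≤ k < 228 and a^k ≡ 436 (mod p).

Baby-step giant-step with m = ceil(sqrt(228)) = 16.
Baby table (191^j mod 457 for j=0..15):
  0:1  1:191  2:378  3:449  4:300  5:175  6:64  7:342
  8:428  9:402  10:6  11:232  12:440  13:409  14:429  15:136
Giant step factor: 191^(-16) ≡ 313 (mod 457).
Scan 436·313^i mod 457 for i = 0, 1, …:
  i=0: 436   i=1: 282   i=2: 65   i=3: 237
  i=4: 147   i=5: 311   i=6: 2   i=7: 169
  i=8: 342
Match at i=8, j=7: k = 8·16 + 7 = 135.

135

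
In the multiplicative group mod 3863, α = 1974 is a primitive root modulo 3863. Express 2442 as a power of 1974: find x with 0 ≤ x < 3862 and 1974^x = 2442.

Baby-step giant-step with m = ceil(sqrt(3862)) = 63.
Baby table (1974^j mod 3863 for j=0..62):
  0:1  1:1974  2:2772  3:1920  4:477  5:2889  6:1098  7:309
  8:3475  9:2825  10:2241  11:599  12:348  13:3201  14:2769  15:3724
  16:3750  17:992  18:3530  19:3231  20:181  21:1898  22:3405  23:3713
  24:1351  25:1404  26:1725  27:1847  28:3169  29:1409  30:6  31:255
  32:1180  33:3794  34:2862  35:1882  36:2725  37:1854  38:1535  39:1498
  40:1857  41:3594  42:2088  43:3754  44:1162  45:3029  46:3185  47:2089
  48:1865  49:71  50:1086  51:3662  52:1115  53:2963  54:380  55:698
  56:2624  57:3356  58:3562  59:728  60:36  61:1530  62:3217
Giant step factor: 1974^(-63) ≡ 2566 (mod 3863).
Scan 2442·2566^i mod 3863 for i = 0, 1, …:
  i=0: 2442   i=1: 386   i=2: 1548   i=3: 1004
  i=4: 3506   i=5: 3332   i=6: 1093   i=7: 100
  i=8: 1642   i=9: 2702     …   i=41: 1525
  i=42: 3794
Match at i=42, j=33: x = 42·63 + 33 = 2679.

2679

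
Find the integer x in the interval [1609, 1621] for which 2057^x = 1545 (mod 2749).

1613

Compute 2057^1609 mod 2749 = 1416, then multiply by 2057 repeatedly:
  2057^1609=1416  2057^1610=1521  2057^1611=335  2057^1612=1845  2057^1613=1545
Found 1545 at exponent 1613.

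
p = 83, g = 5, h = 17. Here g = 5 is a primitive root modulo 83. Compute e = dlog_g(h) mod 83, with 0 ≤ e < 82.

78

Baby-step giant-step with m = ceil(sqrt(82)) = 10.
Baby table (5^j mod 83 for j=0..9):
  0:1  1:5  2:25  3:42  4:44  5:54  6:21  7:22
  8:27  9:52
Giant step factor: 5^(-10) ≡ 68 (mod 83).
Scan 17·68^i mod 83 for i = 0, 1, …:
  i=0: 17   i=1: 77   i=2: 7   i=3: 61
  i=4: 81   i=5: 30   i=6: 48   i=7: 27
Match at i=7, j=8: e = 7·10 + 8 = 78.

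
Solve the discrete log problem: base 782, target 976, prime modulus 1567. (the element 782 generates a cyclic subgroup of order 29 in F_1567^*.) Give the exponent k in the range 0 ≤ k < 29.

Successive powers of 782 modulo 1567:
  782^0=1  782^1=782  782^2=394  782^3=976
So 782^3 ≡ 976 (mod 1567), giving k = 3.

3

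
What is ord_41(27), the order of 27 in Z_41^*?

The order of 27 must divide p − 1 = 40 = 2^3 · 5.
Divisors: 1, 2, 4, 5, 8, 10, 20, 40.
Check each in increasing order: 27^1 ≡ 27;  27^2 ≡ 32;  27^4 ≡ 40;  27^5 ≡ 14;  27^8 ≡ 1.
Smallest exponent giving 1 is 8.

8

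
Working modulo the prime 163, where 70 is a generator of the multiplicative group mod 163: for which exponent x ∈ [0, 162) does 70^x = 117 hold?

143

Baby-step giant-step with m = ceil(sqrt(162)) = 13.
Baby table (70^j mod 163 for j=0..12):
  0:1  1:70  2:10  3:48  4:100  5:154  6:22  7:73
  8:57  9:78  10:81  11:128  12:158
Giant step factor: 70^(-13) ≡ 129 (mod 163).
Scan 117·129^i mod 163 for i = 0, 1, …:
  i=0: 117   i=1: 97   i=2: 125   i=3: 151
  i=4: 82   i=5: 146   i=6: 89   i=7: 71
  i=8: 31   i=9: 87   i=10: 139   i=11: 1
Match at i=11, j=0: x = 11·13 + 0 = 143.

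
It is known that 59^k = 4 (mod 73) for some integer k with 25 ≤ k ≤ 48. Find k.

32

Compute 59^25 mod 73 = 53, then multiply by 59 repeatedly:
  59^25=53  59^26=61  59^27=22  59^28=57  59^29=5
  59^30=3  59^31=31  59^32=4
Found 4 at exponent 32.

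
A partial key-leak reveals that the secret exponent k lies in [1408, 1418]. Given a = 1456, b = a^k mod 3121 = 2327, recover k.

Compute 1456^1408 mod 3121 = 3039, then multiply by 1456 repeatedly:
  1456^1408=3039  1456^1409=2327
Found 2327 at exponent 1409.

1409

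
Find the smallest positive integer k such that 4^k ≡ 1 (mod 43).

The order of 4 must divide p − 1 = 42 = 2 · 3 · 7.
Divisors: 1, 2, 3, 6, 7, 14, 21, 42.
Check each in increasing order: 4^1 ≡ 4;  4^2 ≡ 16;  4^3 ≡ 21;  4^6 ≡ 11;  4^7 ≡ 1.
Smallest exponent giving 1 is 7.

7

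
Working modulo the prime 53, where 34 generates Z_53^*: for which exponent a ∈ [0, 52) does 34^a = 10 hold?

Baby-step giant-step with m = ceil(sqrt(52)) = 8.
Baby table (34^j mod 53 for j=0..7):
  0:1  1:34  2:43  3:31  4:47  5:8  6:7  7:26
Giant step factor: 34^(-8) ≡ 28 (mod 53).
Scan 10·28^i mod 53 for i = 0, 1, …:
  i=0: 10   i=1: 15   i=2: 49   i=3: 47
Match at i=3, j=4: a = 3·8 + 4 = 28.

28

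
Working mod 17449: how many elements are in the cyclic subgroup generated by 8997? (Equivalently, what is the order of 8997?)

2181

The order of 8997 must divide p − 1 = 17448 = 2^3 · 3 · 727.
Divisors: 1, 2, 3, 4, 6, 8, 12, 24, 727, 1454, 2181, 2908, 4362, 5816, 8724, 17448.
Check each in increasing order: 8997^1 ≡ 8997;  8997^2 ≡ 98;  8997^3 ≡ 9256;  8997^4 ≡ 9604;  8997^6 ≡ 16395;  8997^8 ≡ 1402;  8997^12 ≡ 11629;  8997^24 ≡ 3891;  8997^727 ≡ 16645;  8997^1454 ≡ 803;  8997^2181 ≡ 1.
Smallest exponent giving 1 is 2181.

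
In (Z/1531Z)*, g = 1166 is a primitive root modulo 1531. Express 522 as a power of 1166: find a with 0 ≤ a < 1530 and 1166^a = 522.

1215

Baby-step giant-step with m = ceil(sqrt(1530)) = 40.
Baby table (1166^j mod 1531 for j=0..39):
  0:1  1:1166  2:28  3:497  4:784  5:137  6:518  7:774
  8:725  9:238  10:397  11:540  12:399  13:1341  14:455  15:804
  16:492  17:1078  18:1528  19:1095  20:1447  21:40  22:710  23:1120
  24:1508  25:740  26:887  27:817  28:340  29:1442  30:334  31:570
  32:166  33:650  34:55  35:1359  36:9  37:1308  38:252  39:1411
Giant step factor: 1166^(-40) ≡ 777 (mod 1531).
Scan 522·777^i mod 1531 for i = 0, 1, …:
  i=0: 522   i=1: 1410   i=2: 905   i=3: 456
  i=4: 651   i=5: 597   i=6: 1507   i=7: 1255
  i=8: 1419   i=9: 243     …   i=29: 669
  i=30: 804
Match at i=30, j=15: a = 30·40 + 15 = 1215.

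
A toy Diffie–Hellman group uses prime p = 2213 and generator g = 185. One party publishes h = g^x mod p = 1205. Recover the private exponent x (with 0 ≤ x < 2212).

1456

Baby-step giant-step with m = ceil(sqrt(2212)) = 48.
Baby table (185^j mod 2213 for j=0..47):
  0:1  1:185  2:1030  3:232  4:873  5:2169  6:712  7:1153
  8:857  9:1422  10:1936  11:1867  12:167  13:2126  14:1609  15:1123
  16:1946  17:1504  18:1615  19:20  20:1487  21:683  22:214  23:1969
  24:1333  25:962  26:930  27:1649  28:1884  29:1099  30:1932  31:1127
  32:473  33:1198  34:330  35:1299  36:1311  37:1318  38:400  39:971
  40:382  41:2067  42:1759  43:104  44:1536  45:896  46:1998  47:59
Giant step factor: 185^(-48) ≡ 1136 (mod 2213).
Scan 1205·1136^i mod 2213 for i = 0, 1, …:
  i=0: 1205   i=1: 1246   i=2: 1349   i=3: 1068
  i=4: 524   i=5: 2180   i=6: 133   i=7: 604
  i=8: 114   i=9: 1150     …   i=29: 216
  i=30: 1946
Match at i=30, j=16: x = 30·48 + 16 = 1456.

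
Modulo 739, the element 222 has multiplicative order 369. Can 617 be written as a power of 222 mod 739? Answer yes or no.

617 ∈ ⟨222⟩ iff 617^369 ≡ 1 (mod 739), since |⟨222⟩| = 369.
617^369 mod 739 = 738.
Since 738 ≠ 1, 617 does not lie in the subgroup.

no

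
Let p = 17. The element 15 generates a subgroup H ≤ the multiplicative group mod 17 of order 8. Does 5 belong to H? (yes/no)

no

5 ∈ ⟨15⟩ iff 5^8 ≡ 1 (mod 17), since |⟨15⟩| = 8.
5^8 mod 17 = 16.
Since 16 ≠ 1, 5 does not lie in the subgroup.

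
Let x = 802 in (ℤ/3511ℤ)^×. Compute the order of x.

The order of 802 must divide p − 1 = 3510 = 2 · 3^3 · 5 · 13.
Divisors: 1, 2, 3, 5, 6, 9, 10, 13, 15, 18, 26, 27, 30, 39, 45, 54, 65, 78, 90, 117, 130, 135, 195, 234, 270, 351, 390, 585, 702, 1170, 1755, 3510.
Check each in increasing order: 802^1 ≡ 802;  802^2 ≡ 691;  802^3 ≡ 2955;  802^5 ≡ 2014;  802^6 ≡ 168;  802^9 ≡ 1389;  802^10 ≡ 991;  802^13 ≡ 231;  802^15 ≡ 1626;  802^18 ≡ 1782;  802^26 ≡ 696;  802^27 ≡ 3454;  802^30 ≡ 93;  802^39 ≡ 2781;  802^45 ≡ 245;  802^54 ≡ 3249;  802^65 ≡ 1015;  802^78 ≡ 2739;  802^90 ≡ 338;  802^117 ≡ 1800;  802^130 ≡ 1502;  802^135 ≡ 2057;  802^195 ≡ 756;  802^234 ≡ 2858;  802^270 ≡ 494;  802^351 ≡ 785;  802^390 ≡ 2754;  802^585 ≡ 1.
Smallest exponent giving 1 is 585.

585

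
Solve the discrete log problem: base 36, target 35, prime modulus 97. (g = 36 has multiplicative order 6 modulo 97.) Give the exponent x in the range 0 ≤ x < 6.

2

Successive powers of 36 modulo 97:
  36^0=1  36^1=36  36^2=35
So 36^2 ≡ 35 (mod 97), giving x = 2.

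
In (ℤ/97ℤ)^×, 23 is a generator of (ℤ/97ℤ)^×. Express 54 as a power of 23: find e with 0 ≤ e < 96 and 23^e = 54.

Baby-step giant-step with m = ceil(sqrt(96)) = 10.
Baby table (23^j mod 97 for j=0..9):
  0:1  1:23  2:44  3:42  4:93  5:5  6:18  7:26
  8:16  9:77
Giant step factor: 23^(-10) ≡ 66 (mod 97).
Scan 54·66^i mod 97 for i = 0, 1, …:
  i=0: 54   i=1: 72   i=2: 96   i=3: 31
  i=4: 9   i=5: 12   i=6: 16
Match at i=6, j=8: e = 6·10 + 8 = 68.

68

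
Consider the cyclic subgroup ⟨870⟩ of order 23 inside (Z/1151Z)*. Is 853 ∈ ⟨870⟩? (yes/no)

yes

⟨870⟩ has order 23; its elements mod 1151 are {1, 105, 169, 177, 199, 200, 252, 282, 421, 467, 480, 550, 655, 666, 693, 835, 853, 866, 870, 907, 937, 938, 1138}.
853 is in this set.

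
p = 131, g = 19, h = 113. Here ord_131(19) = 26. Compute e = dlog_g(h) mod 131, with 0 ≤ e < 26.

6

Successive powers of 19 modulo 131:
  19^0=1  19^1=19  19^2=99  19^3=47  19^4=107  19^5=68
  19^6=113
So 19^6 ≡ 113 (mod 131), giving e = 6.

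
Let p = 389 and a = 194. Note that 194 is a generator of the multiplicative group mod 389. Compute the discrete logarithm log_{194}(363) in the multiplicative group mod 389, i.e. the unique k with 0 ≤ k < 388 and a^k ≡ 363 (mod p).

355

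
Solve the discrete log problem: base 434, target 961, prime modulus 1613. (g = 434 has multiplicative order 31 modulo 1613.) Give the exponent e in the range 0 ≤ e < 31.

21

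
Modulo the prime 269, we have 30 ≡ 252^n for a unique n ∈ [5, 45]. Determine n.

Compute 252^5 mod 269 = 194, then multiply by 252 repeatedly:
  252^5=194  252^6=199  252^7=114  252^8=214  252^9=128
  252^10=245  252^11=139  252^12=58  252^13=90  252^14=84
  252^15=186  252^16=66  252^17=223  252^18=244  252^19=156
  252^20=38  252^21=161  252^22=222  252^23=261  252^24=136
  252^25=109  252^26=30
Found 30 at exponent 26.

26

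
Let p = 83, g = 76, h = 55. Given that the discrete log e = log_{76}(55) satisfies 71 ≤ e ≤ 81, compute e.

73

Compute 76^71 mod 83 = 35, then multiply by 76 repeatedly:
  76^71=35  76^72=4  76^73=55
Found 55 at exponent 73.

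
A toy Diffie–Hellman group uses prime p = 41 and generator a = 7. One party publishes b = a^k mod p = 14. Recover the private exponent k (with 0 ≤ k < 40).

Successive powers of 7 modulo 41:
  7^0=1  7^1=7  7^2=8  7^3=15  7^4=23  7^5=38
  7^6=20  7^7=17  7^8=37  7^9=13  7^10=9  7^11=22
  7^12=31  7^13=12  7^14=2  7^15=14
So 7^15 ≡ 14 (mod 41), giving k = 15.

15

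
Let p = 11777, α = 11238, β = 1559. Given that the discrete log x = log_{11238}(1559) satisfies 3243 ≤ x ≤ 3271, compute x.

3244

Compute 11238^3243 mod 11777 = 4520, then multiply by 11238 repeatedly:
  11238^3243=4520  11238^3244=1559
Found 1559 at exponent 3244.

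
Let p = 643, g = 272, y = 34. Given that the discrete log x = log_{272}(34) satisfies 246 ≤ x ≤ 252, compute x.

Compute 272^246 mod 643 = 375, then multiply by 272 repeatedly:
  272^246=375  272^247=406  272^248=479  272^249=402  272^250=34
Found 34 at exponent 250.

250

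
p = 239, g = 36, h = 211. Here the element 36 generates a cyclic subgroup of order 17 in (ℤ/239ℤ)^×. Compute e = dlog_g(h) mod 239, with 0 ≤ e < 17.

Successive powers of 36 modulo 239:
  36^0=1  36^1=36  36^2=101  36^3=51  36^4=163  36^5=132
  36^6=211
So 36^6 ≡ 211 (mod 239), giving e = 6.

6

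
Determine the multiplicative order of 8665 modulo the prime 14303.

The order of 8665 must divide p − 1 = 14302 = 2 · 7151.
Divisors: 1, 2, 7151, 14302.
Check each in increasing order: 8665^1 ≡ 8665;  8665^2 ≡ 5778;  8665^7151 ≡ 14302;  8665^14302 ≡ 1.
Smallest exponent giving 1 is 14302.

14302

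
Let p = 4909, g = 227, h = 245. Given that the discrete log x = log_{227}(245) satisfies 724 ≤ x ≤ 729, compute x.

Compute 227^724 mod 4909 = 245, then multiply by 227 repeatedly:
  227^724=245
Found 245 at exponent 724.

724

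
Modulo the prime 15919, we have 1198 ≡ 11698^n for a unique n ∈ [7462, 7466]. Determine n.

7466

Compute 11698^7462 mod 15919 = 5428, then multiply by 11698 repeatedly:
  11698^7462=5428  11698^7463=11772  11698^7464=9506  11698^7465=6973  11698^7466=1198
Found 1198 at exponent 7466.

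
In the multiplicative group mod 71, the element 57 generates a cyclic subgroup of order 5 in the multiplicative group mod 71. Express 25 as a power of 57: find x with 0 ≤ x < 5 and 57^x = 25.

3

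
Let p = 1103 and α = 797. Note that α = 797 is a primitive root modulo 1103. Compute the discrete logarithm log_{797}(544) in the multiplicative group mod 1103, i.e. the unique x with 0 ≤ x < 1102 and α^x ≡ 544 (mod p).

Baby-step giant-step with m = ceil(sqrt(1102)) = 34.
Baby table (797^j mod 1103 for j=0..33):
  0:1  1:797  2:984  3:15  4:925  5:421  6:225  7:639
  8:800  9:66  10:761  11:970  12:990  13:385  14:211  15:511
  16:260  17:959  18:1047  19:591  20:46  21:263  22:41  23:690
  24:636  25:615  26:423  27:716  28:401  29:830  30:813  31:500
  32:317  33:62
Giant step factor: 797^(-34) ≡ 549 (mod 1103).
Scan 544·549^i mod 1103 for i = 0, 1, …:
  i=0: 544   i=1: 846   i=2: 91   i=3: 324
  i=4: 293   i=5: 922   i=6: 1004   i=7: 799
  i=8: 760   i=9: 306     …   i=24: 783
  i=25: 800
Match at i=25, j=8: x = 25·34 + 8 = 858.

858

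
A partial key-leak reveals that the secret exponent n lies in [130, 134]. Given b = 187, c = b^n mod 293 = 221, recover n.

133

Compute 187^130 mod 293 = 240, then multiply by 187 repeatedly:
  187^130=240  187^131=51  187^132=161  187^133=221
Found 221 at exponent 133.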